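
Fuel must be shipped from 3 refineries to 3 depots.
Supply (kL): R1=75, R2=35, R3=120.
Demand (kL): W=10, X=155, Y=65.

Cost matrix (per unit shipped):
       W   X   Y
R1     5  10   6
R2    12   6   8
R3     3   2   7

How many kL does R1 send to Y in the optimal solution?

Optimal shipments:
  R1–W: 10 × 5 = 50
  R1–Y: 65 × 6 = 390
  R2–X: 35 × 6 = 210
  R3–X: 120 × 2 = 240
Total cost = 890.
So R1→Y carries 65 kL.

65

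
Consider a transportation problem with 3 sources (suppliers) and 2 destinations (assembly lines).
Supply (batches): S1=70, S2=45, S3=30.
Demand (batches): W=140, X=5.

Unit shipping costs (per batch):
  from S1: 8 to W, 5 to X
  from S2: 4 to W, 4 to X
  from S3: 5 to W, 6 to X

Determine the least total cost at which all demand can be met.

875

Optimal allocation:
  S1–W: 65 × 8 = 520
  S1–X: 5 × 5 = 25
  S2–W: 45 × 4 = 180
  S3–W: 30 × 5 = 150
Total = 520 + 25 + 180 + 150 = 875.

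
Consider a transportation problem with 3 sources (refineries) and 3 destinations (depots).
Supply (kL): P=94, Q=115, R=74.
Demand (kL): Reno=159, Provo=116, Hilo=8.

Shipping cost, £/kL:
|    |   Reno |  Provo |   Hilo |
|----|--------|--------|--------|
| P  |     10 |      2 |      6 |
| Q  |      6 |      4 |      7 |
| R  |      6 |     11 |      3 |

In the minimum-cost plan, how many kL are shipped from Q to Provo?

The minimum-cost plan:
  P–Provo: 94 × £2 = £188
  Q–Reno: 93 × £6 = £558
  Q–Provo: 22 × £4 = £88
  R–Reno: 66 × £6 = £396
  R–Hilo: 8 × £3 = £24
Total cost = £1254.
So Q→Provo carries 22 kL.

22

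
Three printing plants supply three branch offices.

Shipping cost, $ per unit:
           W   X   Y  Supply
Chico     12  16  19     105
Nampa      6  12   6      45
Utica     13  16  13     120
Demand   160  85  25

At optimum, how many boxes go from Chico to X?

0

The minimum-cost plan:
  Chico→W: 105 boxes
  Nampa→W: 20 boxes
  Nampa→Y: 25 boxes
  Utica→W: 35 boxes
  Utica→X: 85 boxes
Total cost = $3345.
The route Chico→X is not used.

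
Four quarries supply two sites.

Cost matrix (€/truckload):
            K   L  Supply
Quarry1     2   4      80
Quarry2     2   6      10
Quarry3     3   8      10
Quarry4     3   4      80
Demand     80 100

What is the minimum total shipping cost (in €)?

One minimum-cost allocation:
  Quarry1→K: 60 × €2 = €120
  Quarry1→L: 20 × €4 = €80
  Quarry2→K: 10 × €2 = €20
  Quarry3→K: 10 × €3 = €30
  Quarry4→L: 80 × €4 = €320
Total = 120 + 80 + 20 + 30 + 320 = €570.
(Supply check: Quarry1 ships 80; Quarry2 ships 10; Quarry3 ships 10; Quarry4 ships 80.)

570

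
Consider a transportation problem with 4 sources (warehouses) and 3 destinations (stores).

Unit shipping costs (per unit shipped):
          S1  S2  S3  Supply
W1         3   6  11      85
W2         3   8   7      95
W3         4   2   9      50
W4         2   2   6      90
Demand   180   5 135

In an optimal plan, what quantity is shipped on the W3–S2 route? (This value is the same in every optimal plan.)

5

Optimal shipments:
  W1 to S1: 85 × 3 = 255
  W2 to S3: 95 × 7 = 665
  W3 to S1: 45 × 4 = 180
  W3 to S2: 5 × 2 = 10
  W4 to S1: 50 × 2 = 100
  W4 to S3: 40 × 6 = 240
Total cost = 1450.
So W3→S2 carries 5 units.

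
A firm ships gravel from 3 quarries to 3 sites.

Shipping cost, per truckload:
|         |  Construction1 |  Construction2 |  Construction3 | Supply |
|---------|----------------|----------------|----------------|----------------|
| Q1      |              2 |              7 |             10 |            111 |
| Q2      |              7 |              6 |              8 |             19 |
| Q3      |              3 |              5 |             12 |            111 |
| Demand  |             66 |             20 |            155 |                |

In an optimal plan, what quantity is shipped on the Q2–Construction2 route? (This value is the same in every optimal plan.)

Solving gives:
  Q1 to Construction3: 111 × 10 = 1110
  Q2 to Construction3: 19 × 8 = 152
  Q3 to Construction1: 66 × 3 = 198
  Q3 to Construction2: 20 × 5 = 100
  Q3 to Construction3: 25 × 12 = 300
Total cost = 1860.
The route Q2→Construction2 is not used.

0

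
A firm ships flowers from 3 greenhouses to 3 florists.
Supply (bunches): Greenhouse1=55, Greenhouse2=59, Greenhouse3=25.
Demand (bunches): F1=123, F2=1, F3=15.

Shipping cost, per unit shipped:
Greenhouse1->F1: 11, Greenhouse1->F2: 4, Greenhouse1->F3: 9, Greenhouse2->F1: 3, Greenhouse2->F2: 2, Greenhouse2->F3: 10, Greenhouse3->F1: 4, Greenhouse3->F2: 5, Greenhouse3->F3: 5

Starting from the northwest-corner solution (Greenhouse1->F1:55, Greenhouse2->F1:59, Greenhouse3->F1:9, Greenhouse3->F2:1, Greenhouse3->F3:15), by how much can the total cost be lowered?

Current plan cost = 55·11 + 59·3 + 9·4 + 1·5 + 15·5 = 898.
Optimal plan:
  Greenhouse1 to F1: 39 × 11 = 429
  Greenhouse1 to F2: 1 × 4 = 4
  Greenhouse1 to F3: 15 × 9 = 135
  Greenhouse2 to F1: 59 × 3 = 177
  Greenhouse3 to F1: 25 × 4 = 100
Optimal cost = 845.
Saving = 898 − 845 = 53.

53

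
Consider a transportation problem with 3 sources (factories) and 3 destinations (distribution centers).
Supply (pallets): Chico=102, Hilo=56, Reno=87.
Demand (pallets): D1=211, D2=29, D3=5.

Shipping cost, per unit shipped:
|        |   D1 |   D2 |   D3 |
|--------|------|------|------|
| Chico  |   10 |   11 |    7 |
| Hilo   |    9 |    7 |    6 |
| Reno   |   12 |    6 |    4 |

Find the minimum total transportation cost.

A cheapest plan:
  Chico to D1: 102 × 10 = 1020
  Hilo to D1: 56 × 9 = 504
  Reno to D1: 53 × 12 = 636
  Reno to D2: 29 × 6 = 174
  Reno to D3: 5 × 4 = 20
Total = 1020 + 504 + 636 + 174 + 20 = 2354.

2354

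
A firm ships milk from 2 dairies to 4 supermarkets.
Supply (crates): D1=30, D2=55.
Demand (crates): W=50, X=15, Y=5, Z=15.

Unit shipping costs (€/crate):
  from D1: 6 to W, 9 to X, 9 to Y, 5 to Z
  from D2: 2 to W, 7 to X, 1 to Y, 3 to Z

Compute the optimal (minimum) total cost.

315

An optimal shipping plan:
  D1→X: 15 × €9 = €135
  D1→Z: 15 × €5 = €75
  D2→W: 50 × €2 = €100
  D2→Y: 5 × €1 = €5
Total = 135 + 75 + 100 + 5 = €315.
(Supply check: D1 ships 30; D2 ships 55.)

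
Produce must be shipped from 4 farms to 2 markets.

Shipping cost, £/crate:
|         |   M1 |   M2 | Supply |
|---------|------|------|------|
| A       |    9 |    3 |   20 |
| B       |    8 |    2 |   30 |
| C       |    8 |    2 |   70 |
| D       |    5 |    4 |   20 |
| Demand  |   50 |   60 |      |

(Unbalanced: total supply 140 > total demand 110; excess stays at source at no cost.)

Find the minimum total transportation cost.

A cheapest plan:
  B->M2: 30 crates
  C->M1: 30 crates
  C->M2: 30 crates
  D->M1: 20 crates
Total cost = £460.

460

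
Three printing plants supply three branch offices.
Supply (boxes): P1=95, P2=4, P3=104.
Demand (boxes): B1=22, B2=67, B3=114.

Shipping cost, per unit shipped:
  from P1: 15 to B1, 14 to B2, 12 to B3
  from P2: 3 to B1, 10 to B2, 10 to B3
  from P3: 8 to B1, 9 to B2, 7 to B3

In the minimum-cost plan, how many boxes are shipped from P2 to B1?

4

The minimum-cost plan:
  P1->B3: 95 × 12 = 1140
  P2->B1: 4 × 3 = 12
  P3->B1: 18 × 8 = 144
  P3->B2: 67 × 9 = 603
  P3->B3: 19 × 7 = 133
Total cost = 2032.
So P2→B1 carries 4 boxes.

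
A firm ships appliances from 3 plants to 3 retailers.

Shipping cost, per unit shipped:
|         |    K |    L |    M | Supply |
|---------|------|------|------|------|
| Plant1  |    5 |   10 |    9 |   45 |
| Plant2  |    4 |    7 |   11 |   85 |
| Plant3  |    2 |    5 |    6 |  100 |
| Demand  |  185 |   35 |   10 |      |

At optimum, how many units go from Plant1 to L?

0

Solving gives:
  Plant1→K: 35 units
  Plant1→M: 10 units
  Plant2→K: 85 units
  Plant3→K: 65 units
  Plant3→L: 35 units
Total cost = 910.
The route Plant1→L is not used.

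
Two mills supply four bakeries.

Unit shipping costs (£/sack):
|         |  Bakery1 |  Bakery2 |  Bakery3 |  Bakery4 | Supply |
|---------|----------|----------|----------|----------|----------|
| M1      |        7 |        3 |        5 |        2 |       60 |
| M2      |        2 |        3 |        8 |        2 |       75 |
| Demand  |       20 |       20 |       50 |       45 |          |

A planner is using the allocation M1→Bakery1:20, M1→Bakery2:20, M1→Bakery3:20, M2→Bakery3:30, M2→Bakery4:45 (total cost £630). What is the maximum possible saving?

Current plan cost = 20·7 + 20·3 + 20·5 + 30·8 + 45·2 = £630.
Optimal plan:
  M1–Bakery2: 10 sacks
  M1–Bakery3: 50 sacks
  M2–Bakery1: 20 sacks
  M2–Bakery2: 10 sacks
  M2–Bakery4: 45 sacks
Optimal cost = £440.
Saving = 630 − 440 = £190.

190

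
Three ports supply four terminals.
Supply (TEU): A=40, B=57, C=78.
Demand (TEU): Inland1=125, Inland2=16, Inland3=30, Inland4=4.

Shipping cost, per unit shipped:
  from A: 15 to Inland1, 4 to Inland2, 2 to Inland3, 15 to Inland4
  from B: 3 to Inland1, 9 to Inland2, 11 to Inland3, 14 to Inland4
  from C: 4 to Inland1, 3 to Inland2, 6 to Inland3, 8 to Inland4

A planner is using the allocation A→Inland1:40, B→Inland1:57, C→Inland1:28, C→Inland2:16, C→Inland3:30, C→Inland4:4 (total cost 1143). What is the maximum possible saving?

550

Current plan cost = 40·15 + 57·3 + 28·4 + 16·3 + 30·6 + 4·8 = 1143.
Optimal plan:
  A->Inland2: 10 × 4 = 40
  A->Inland3: 30 × 2 = 60
  B->Inland1: 57 × 3 = 171
  C->Inland1: 68 × 4 = 272
  C->Inland2: 6 × 3 = 18
  C->Inland4: 4 × 8 = 32
Optimal cost = 593.
Saving = 1143 − 593 = 550.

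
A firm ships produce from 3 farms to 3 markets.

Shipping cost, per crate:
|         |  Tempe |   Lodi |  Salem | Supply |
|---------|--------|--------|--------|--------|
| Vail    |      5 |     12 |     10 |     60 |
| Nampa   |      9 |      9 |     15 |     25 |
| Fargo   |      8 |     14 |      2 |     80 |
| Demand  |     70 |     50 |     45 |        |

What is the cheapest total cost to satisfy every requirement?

1045

An optimal shipping plan:
  Vail→Tempe: 60 × 5 = 300
  Nampa→Lodi: 25 × 9 = 225
  Fargo→Tempe: 10 × 8 = 80
  Fargo→Lodi: 25 × 14 = 350
  Fargo→Salem: 45 × 2 = 90
Total = 300 + 225 + 80 + 350 + 90 = 1045.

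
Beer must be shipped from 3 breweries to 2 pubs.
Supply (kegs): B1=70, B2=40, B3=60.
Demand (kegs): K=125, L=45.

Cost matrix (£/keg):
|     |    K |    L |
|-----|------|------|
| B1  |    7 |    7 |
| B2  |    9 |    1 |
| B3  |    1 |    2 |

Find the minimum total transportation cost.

Optimal allocation:
  B1 to K: 65 × £7 = £455
  B1 to L: 5 × £7 = £35
  B2 to L: 40 × £1 = £40
  B3 to K: 60 × £1 = £60
Total = 455 + 35 + 40 + 60 = £590.

590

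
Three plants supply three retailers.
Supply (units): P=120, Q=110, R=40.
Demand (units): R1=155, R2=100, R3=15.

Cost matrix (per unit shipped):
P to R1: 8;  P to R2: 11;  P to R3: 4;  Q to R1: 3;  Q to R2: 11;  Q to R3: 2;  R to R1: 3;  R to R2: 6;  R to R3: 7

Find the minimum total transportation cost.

1650

A cheapest plan:
  P–R1: 5 × 8 = 40
  P–R2: 100 × 11 = 1100
  P–R3: 15 × 4 = 60
  Q–R1: 110 × 3 = 330
  R–R1: 40 × 3 = 120
Total = 40 + 1100 + 60 + 330 + 120 = 1650.
(Supply check: P ships 120; Q ships 110; R ships 40.)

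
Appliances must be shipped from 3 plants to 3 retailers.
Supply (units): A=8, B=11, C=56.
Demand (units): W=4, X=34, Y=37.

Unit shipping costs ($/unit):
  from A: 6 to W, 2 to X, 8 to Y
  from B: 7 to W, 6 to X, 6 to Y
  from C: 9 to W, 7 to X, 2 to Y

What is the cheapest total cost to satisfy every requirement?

293

A cheapest plan:
  A to X: 8 × $2 = $16
  B to W: 4 × $7 = $28
  B to X: 7 × $6 = $42
  C to X: 19 × $7 = $133
  C to Y: 37 × $2 = $74
Total = 16 + 28 + 42 + 133 + 74 = $293.
(Supply check: A ships 8; B ships 11; C ships 56.)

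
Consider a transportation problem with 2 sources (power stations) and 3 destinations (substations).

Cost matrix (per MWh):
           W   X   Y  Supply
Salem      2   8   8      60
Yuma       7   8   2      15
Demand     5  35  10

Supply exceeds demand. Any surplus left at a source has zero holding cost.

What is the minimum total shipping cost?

310

One minimum-cost allocation:
  Salem->W: 5 × 2 = 10
  Salem->X: 30 × 8 = 240
  Yuma->X: 5 × 8 = 40
  Yuma->Y: 10 × 2 = 20
Total = 10 + 240 + 40 + 20 = 310.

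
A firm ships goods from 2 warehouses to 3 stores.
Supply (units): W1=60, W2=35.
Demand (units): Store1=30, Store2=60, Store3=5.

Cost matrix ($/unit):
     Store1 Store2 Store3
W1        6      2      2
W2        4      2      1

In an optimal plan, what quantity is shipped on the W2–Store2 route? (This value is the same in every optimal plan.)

Optimal shipments:
  W1->Store2: 60 units
  W2->Store1: 30 units
  W2->Store3: 5 units
Total cost = $245.
The route W2→Store2 is not used.

0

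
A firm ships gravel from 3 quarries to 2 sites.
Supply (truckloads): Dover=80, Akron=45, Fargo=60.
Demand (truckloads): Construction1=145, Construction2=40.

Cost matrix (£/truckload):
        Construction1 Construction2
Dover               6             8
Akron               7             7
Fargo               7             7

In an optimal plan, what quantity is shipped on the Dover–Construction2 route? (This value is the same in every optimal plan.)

The minimum-cost plan:
  Dover to Construction1: 80 × £6 = £480
  Akron to Construction1: 45 × £7 = £315
  Fargo to Construction1: 20 × £7 = £140
  Fargo to Construction2: 40 × £7 = £280
Total cost = £1215.
The route Dover→Construction2 is not used.

0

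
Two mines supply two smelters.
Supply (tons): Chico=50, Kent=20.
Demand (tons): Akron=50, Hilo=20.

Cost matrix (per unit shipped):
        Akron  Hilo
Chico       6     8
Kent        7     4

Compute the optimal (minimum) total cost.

A cheapest plan:
  Chico->Akron: 50 × 6 = 300
  Kent->Hilo: 20 × 4 = 80
Total = 300 + 80 = 380.
(Supply check: Chico ships 50; Kent ships 20.)

380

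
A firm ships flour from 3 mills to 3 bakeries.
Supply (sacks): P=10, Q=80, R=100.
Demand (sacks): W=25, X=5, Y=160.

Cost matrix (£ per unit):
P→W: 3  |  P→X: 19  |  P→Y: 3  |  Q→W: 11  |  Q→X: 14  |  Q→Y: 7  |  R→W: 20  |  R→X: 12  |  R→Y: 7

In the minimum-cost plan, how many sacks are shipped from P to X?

Solving gives:
  P–W: 10 × £3 = £30
  Q–W: 15 × £11 = £165
  Q–Y: 65 × £7 = £455
  R–X: 5 × £12 = £60
  R–Y: 95 × £7 = £665
Total cost = £1375.
The route P→X is not used.

0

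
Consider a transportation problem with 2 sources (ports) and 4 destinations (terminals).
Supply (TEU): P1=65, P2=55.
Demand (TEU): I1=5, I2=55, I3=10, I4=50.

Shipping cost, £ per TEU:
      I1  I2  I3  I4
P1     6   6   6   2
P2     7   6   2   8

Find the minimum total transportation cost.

A cheapest plan:
  P1→I1: 5 × £6 = £30
  P1→I2: 10 × £6 = £60
  P1→I4: 50 × £2 = £100
  P2→I2: 45 × £6 = £270
  P2→I3: 10 × £2 = £20
Total = 30 + 60 + 100 + 270 + 20 = £480.

480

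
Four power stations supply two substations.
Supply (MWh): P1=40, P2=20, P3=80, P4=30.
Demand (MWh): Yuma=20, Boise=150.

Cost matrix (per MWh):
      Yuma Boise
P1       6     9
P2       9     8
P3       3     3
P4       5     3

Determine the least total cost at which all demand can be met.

790

An optimal shipping plan:
  P1–Yuma: 20 × 6 = 120
  P1–Boise: 20 × 9 = 180
  P2–Boise: 20 × 8 = 160
  P3–Boise: 80 × 3 = 240
  P4–Boise: 30 × 3 = 90
Total = 120 + 180 + 160 + 240 + 90 = 790.
(Supply check: P1 ships 40; P2 ships 20; P3 ships 80; P4 ships 30.)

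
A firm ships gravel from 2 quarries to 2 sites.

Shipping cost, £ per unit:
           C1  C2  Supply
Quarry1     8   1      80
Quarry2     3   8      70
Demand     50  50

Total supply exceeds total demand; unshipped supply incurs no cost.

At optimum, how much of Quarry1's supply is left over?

An optimal plan:
  Quarry1 to C2: 50 × £1 = £50
  Quarry2 to C1: 50 × £3 = £150
Total cost = £200.
Quarry1 ships 50 of its 80, leaving 30.

30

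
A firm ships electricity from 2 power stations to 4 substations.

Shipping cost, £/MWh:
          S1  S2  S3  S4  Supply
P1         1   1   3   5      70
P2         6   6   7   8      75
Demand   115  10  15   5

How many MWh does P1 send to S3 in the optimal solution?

0

Solving gives:
  P1–S1: 60 × £1 = £60
  P1–S2: 10 × £1 = £10
  P2–S1: 55 × £6 = £330
  P2–S3: 15 × £7 = £105
  P2–S4: 5 × £8 = £40
Total cost = £545.
The route P1→S3 is not used.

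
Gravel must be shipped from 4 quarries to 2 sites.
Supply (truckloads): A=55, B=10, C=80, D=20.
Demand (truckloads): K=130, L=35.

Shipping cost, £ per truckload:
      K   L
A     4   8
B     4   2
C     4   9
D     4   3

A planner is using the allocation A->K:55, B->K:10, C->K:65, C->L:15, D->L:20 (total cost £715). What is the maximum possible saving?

Current plan cost = 55·4 + 10·4 + 65·4 + 15·9 + 20·3 = £715.
Optimal plan:
  A->K: 50 × £4 = £200
  A->L: 5 × £8 = £40
  B->L: 10 × £2 = £20
  C->K: 80 × £4 = £320
  D->L: 20 × £3 = £60
Optimal cost = £640.
Saving = 715 − 640 = £75.

75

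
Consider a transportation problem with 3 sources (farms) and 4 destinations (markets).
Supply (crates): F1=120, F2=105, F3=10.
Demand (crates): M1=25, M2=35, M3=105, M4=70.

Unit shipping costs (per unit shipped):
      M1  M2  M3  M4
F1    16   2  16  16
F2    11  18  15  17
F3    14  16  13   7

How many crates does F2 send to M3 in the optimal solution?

Optimal shipments:
  F1 to M2: 35 × 2 = 70
  F1 to M3: 25 × 16 = 400
  F1 to M4: 60 × 16 = 960
  F2 to M1: 25 × 11 = 275
  F2 to M3: 80 × 15 = 1200
  F3 to M4: 10 × 7 = 70
Total cost = 2975.
So F2→M3 carries 80 crates.

80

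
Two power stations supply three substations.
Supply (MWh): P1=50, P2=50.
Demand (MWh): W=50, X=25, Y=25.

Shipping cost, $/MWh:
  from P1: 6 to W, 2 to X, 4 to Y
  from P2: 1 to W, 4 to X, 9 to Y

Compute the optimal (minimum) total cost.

200

An optimal shipping plan:
  P1→X: 25 × $2 = $50
  P1→Y: 25 × $4 = $100
  P2→W: 50 × $1 = $50
Total = 50 + 100 + 50 = $200.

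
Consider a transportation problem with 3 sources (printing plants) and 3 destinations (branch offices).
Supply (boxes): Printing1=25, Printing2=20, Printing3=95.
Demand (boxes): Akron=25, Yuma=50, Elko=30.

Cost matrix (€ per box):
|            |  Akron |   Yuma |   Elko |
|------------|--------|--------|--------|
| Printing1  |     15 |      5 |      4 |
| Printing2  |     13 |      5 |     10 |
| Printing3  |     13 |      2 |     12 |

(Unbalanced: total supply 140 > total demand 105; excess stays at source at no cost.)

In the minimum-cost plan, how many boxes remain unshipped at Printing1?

An optimal plan:
  Printing1→Elko: 25 × €4 = €100
  Printing2→Akron: 15 × €13 = €195
  Printing2→Elko: 5 × €10 = €50
  Printing3→Akron: 10 × €13 = €130
  Printing3→Yuma: 50 × €2 = €100
Total cost = €575.
Printing1 ships 25 of its 25, leaving 0.

0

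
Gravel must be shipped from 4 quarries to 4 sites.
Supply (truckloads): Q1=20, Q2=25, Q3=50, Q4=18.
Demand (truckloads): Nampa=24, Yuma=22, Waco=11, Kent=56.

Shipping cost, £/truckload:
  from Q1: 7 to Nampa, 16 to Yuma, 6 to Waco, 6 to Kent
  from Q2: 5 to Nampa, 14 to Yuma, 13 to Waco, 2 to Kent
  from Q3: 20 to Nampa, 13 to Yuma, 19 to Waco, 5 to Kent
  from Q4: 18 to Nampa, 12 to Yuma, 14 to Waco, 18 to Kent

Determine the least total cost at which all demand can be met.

722

A cheapest plan:
  Q1 to Nampa: 9 × £7 = £63
  Q1 to Waco: 11 × £6 = £66
  Q2 to Nampa: 15 × £5 = £75
  Q2 to Kent: 10 × £2 = £20
  Q3 to Yuma: 4 × £13 = £52
  Q3 to Kent: 46 × £5 = £230
  Q4 to Yuma: 18 × £12 = £216
Total = 63 + 66 + 75 + 20 + 52 + 230 + 216 = £722.
(Supply check: Q1 ships 20; Q2 ships 25; Q3 ships 50; Q4 ships 18.)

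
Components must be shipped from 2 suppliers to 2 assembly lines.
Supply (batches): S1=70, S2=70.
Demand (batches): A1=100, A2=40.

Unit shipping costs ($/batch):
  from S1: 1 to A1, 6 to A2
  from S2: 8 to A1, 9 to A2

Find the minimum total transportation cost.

Optimal allocation:
  S1→A1: 70 × $1 = $70
  S2→A1: 30 × $8 = $240
  S2→A2: 40 × $9 = $360
Total = 70 + 240 + 360 = $670.

670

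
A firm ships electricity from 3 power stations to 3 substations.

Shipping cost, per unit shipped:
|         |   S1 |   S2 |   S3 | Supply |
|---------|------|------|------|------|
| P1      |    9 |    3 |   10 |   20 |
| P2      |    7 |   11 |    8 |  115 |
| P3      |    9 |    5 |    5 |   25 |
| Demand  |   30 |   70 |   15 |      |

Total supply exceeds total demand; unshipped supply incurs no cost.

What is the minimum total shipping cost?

An optimal shipping plan:
  P1 to S2: 20 MWh
  P2 to S1: 30 MWh
  P2 to S2: 25 MWh
  P2 to S3: 15 MWh
  P3 to S2: 25 MWh
Total cost = 790.
(Supply check: P1 ships 20; P2 ships 70; P3 ships 25.)

790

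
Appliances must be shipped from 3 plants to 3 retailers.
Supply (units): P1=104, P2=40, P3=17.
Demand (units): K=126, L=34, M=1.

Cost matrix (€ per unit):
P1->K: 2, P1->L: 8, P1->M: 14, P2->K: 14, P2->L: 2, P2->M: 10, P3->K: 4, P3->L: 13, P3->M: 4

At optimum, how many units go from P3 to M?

Optimal shipments:
  P1–K: 104 × €2 = €208
  P2–K: 5 × €14 = €70
  P2–L: 34 × €2 = €68
  P2–M: 1 × €10 = €10
  P3–K: 17 × €4 = €68
Total cost = €424.
The route P3→M is not used.

0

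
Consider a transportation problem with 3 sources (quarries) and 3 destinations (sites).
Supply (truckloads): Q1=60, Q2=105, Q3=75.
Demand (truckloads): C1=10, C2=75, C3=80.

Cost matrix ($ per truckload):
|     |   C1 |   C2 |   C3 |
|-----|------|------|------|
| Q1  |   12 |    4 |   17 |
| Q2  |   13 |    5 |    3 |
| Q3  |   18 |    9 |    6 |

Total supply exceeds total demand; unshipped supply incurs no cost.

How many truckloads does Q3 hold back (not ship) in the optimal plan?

An optimal plan:
  Q1–C2: 60 truckloads
  Q2–C1: 10 truckloads
  Q2–C2: 15 truckloads
  Q2–C3: 80 truckloads
Total cost = $685.
Q3 ships 0 of its 75, leaving 75.

75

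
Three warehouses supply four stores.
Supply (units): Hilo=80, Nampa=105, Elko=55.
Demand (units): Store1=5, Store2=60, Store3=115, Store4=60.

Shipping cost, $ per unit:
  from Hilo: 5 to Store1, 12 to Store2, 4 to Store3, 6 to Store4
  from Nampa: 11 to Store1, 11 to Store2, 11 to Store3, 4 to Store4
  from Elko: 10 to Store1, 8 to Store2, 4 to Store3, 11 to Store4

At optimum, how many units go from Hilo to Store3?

75

Solving gives:
  Hilo to Store1: 5 × $5 = $25
  Hilo to Store3: 75 × $4 = $300
  Nampa to Store2: 45 × $11 = $495
  Nampa to Store4: 60 × $4 = $240
  Elko to Store2: 15 × $8 = $120
  Elko to Store3: 40 × $4 = $160
Total cost = $1340.
So Hilo→Store3 carries 75 units.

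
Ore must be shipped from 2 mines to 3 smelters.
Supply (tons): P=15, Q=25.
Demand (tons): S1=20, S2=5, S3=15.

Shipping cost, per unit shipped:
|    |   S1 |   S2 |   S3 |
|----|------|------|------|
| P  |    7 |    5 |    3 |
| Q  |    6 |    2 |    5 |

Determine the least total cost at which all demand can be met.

175

One minimum-cost allocation:
  P–S3: 15 × 3 = 45
  Q–S1: 20 × 6 = 120
  Q–S2: 5 × 2 = 10
Total = 45 + 120 + 10 = 175.
(Supply check: P ships 15; Q ships 25.)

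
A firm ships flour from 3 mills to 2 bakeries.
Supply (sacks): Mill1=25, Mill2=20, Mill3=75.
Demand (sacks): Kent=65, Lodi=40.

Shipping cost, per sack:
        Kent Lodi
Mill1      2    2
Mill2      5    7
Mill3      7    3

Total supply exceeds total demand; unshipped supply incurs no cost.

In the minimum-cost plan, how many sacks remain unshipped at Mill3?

15

An optimal plan:
  Mill1 to Kent: 25 sacks
  Mill2 to Kent: 20 sacks
  Mill3 to Kent: 20 sacks
  Mill3 to Lodi: 40 sacks
Total cost = 410.
Mill3 ships 60 of its 75, leaving 15.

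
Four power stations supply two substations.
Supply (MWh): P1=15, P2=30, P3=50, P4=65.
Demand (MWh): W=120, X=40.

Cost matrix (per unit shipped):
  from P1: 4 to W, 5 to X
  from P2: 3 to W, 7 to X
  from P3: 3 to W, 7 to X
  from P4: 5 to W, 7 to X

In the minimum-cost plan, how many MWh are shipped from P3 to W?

Optimal shipments:
  P1 to X: 15 × 5 = 75
  P2 to W: 30 × 3 = 90
  P3 to W: 50 × 3 = 150
  P4 to W: 40 × 5 = 200
  P4 to X: 25 × 7 = 175
Total cost = 690.
So P3→W carries 50 MWh.

50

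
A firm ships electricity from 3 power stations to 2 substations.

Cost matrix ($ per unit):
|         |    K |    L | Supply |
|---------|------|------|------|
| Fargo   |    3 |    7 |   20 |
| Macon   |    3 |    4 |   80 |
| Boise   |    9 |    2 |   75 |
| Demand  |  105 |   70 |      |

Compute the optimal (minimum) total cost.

Optimal allocation:
  Fargo->K: 20 × $3 = $60
  Macon->K: 80 × $3 = $240
  Boise->K: 5 × $9 = $45
  Boise->L: 70 × $2 = $140
Total = 60 + 240 + 45 + 140 = $485.

485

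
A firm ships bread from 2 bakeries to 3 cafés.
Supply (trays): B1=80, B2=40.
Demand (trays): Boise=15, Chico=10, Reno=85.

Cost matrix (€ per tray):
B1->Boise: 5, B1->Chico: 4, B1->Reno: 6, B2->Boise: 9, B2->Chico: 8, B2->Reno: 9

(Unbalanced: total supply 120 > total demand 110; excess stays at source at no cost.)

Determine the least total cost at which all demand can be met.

One minimum-cost allocation:
  B1->Boise: 15 trays
  B1->Chico: 10 trays
  B1->Reno: 55 trays
  B2->Reno: 30 trays
Total cost = €715.

715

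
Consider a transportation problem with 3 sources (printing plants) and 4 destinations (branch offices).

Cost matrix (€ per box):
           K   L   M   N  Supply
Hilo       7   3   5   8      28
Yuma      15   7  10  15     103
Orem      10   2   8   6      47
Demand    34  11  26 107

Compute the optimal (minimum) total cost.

1805

Optimal allocation:
  Hilo–K: 28 × €7 = €196
  Yuma–K: 6 × €15 = €90
  Yuma–L: 11 × €7 = €77
  Yuma–M: 26 × €10 = €260
  Yuma–N: 60 × €15 = €900
  Orem–N: 47 × €6 = €282
Total = 196 + 90 + 77 + 260 + 900 + 282 = €1805.
(Supply check: Hilo ships 28; Yuma ships 103; Orem ships 47.)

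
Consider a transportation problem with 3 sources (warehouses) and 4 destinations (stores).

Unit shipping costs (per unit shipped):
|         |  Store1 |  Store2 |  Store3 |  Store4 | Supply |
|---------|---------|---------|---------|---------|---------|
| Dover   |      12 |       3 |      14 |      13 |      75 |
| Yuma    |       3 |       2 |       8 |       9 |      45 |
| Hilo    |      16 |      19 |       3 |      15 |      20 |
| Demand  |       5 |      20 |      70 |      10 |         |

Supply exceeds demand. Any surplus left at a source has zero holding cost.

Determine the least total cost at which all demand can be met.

725

A cheapest plan:
  Dover to Store2: 20 units
  Dover to Store3: 10 units
  Dover to Store4: 10 units
  Yuma to Store1: 5 units
  Yuma to Store3: 40 units
  Hilo to Store3: 20 units
Total cost = 725.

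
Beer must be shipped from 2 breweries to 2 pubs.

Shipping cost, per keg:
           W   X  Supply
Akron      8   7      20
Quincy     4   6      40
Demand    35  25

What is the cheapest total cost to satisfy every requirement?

One minimum-cost allocation:
  Akron–X: 20 kegs
  Quincy–W: 35 kegs
  Quincy–X: 5 kegs
Total cost = 310.

310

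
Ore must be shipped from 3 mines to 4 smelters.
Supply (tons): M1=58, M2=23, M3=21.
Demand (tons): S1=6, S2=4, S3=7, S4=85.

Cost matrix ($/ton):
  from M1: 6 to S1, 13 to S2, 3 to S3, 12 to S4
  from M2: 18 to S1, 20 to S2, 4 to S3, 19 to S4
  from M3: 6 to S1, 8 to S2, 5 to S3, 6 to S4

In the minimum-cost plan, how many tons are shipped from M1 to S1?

6

The minimum-cost plan:
  M1 to S1: 6 × $6 = $36
  M1 to S2: 4 × $13 = $52
  M1 to S4: 48 × $12 = $576
  M2 to S3: 7 × $4 = $28
  M2 to S4: 16 × $19 = $304
  M3 to S4: 21 × $6 = $126
Total cost = $1122.
So M1→S1 carries 6 tons.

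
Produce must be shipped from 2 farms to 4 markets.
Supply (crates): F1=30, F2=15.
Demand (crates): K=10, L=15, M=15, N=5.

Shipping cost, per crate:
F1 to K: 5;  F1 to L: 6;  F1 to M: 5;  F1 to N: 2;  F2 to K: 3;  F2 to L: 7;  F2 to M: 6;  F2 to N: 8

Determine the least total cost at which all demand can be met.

210

One minimum-cost allocation:
  F1 to L: 15 × 6 = 90
  F1 to M: 10 × 5 = 50
  F1 to N: 5 × 2 = 10
  F2 to K: 10 × 3 = 30
  F2 to M: 5 × 6 = 30
Total = 90 + 50 + 10 + 30 + 30 = 210.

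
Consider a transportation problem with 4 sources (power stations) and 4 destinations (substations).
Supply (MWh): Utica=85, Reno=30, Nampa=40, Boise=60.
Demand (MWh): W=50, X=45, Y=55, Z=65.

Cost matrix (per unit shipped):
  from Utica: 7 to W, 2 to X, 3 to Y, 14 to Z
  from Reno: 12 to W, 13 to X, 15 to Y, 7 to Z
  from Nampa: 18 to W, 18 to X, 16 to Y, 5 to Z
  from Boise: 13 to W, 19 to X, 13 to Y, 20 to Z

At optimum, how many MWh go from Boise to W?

Optimal shipments:
  Utica–X: 45 MWh
  Utica–Y: 40 MWh
  Reno–W: 5 MWh
  Reno–Z: 25 MWh
  Nampa–Z: 40 MWh
  Boise–W: 45 MWh
  Boise–Y: 15 MWh
Total cost = 1425.
So Boise→W carries 45 MWh.

45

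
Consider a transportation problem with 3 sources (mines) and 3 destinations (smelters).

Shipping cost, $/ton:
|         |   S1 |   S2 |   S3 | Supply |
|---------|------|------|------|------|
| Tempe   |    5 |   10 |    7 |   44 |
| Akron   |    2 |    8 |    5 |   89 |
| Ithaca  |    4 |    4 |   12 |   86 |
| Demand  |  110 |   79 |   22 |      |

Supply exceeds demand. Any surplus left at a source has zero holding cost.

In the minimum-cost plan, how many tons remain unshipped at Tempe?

Minimum-cost shipments:
  Tempe–S1: 14 × $5 = $70
  Tempe–S3: 22 × $7 = $154
  Akron–S1: 89 × $2 = $178
  Ithaca–S1: 7 × $4 = $28
  Ithaca–S2: 79 × $4 = $316
Total cost = $746.
Tempe ships 36 of its 44, leaving 8.

8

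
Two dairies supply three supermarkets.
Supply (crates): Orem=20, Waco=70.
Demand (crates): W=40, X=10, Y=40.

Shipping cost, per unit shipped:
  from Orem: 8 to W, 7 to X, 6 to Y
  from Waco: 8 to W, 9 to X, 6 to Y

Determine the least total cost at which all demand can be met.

A cheapest plan:
  Orem to W: 10 × 8 = 80
  Orem to X: 10 × 7 = 70
  Waco to W: 30 × 8 = 240
  Waco to Y: 40 × 6 = 240
Total = 80 + 70 + 240 + 240 = 630.
(Supply check: Orem ships 20; Waco ships 70.)

630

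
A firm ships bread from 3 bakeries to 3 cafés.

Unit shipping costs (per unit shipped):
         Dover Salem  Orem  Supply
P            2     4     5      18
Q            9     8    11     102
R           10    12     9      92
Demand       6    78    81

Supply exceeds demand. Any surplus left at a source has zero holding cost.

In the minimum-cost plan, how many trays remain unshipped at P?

0

An optimal plan:
  P→Dover: 6 trays
  P→Salem: 12 trays
  Q→Salem: 66 trays
  R→Orem: 81 trays
Total cost = 1317.
P ships 18 of its 18, leaving 0.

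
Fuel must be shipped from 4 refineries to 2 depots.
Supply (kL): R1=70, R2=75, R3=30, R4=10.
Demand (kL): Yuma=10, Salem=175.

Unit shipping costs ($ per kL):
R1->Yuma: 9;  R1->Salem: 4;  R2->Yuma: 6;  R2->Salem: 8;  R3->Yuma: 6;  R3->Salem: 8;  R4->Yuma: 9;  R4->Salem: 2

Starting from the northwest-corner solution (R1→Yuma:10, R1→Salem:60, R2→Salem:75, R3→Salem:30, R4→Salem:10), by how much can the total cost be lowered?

70

Current plan cost = 10·9 + 60·4 + 75·8 + 30·8 + 10·2 = $1190.
Optimal plan:
  R1->Salem: 70 × $4 = $280
  R2->Salem: 75 × $8 = $600
  R3->Yuma: 10 × $6 = $60
  R3->Salem: 20 × $8 = $160
  R4->Salem: 10 × $2 = $20
Optimal cost = $1120.
Saving = 1190 − 1120 = $70.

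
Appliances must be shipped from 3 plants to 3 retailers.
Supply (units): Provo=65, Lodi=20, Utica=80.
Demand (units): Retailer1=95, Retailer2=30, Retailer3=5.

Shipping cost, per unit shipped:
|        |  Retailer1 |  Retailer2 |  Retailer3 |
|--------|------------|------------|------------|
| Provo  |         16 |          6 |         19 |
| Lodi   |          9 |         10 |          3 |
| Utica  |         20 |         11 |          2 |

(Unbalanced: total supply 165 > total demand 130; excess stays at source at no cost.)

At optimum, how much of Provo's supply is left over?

An optimal plan:
  Provo→Retailer1: 35 units
  Provo→Retailer2: 30 units
  Lodi→Retailer1: 20 units
  Utica→Retailer1: 40 units
  Utica→Retailer3: 5 units
Total cost = 1730.
Provo ships 65 of its 65, leaving 0.

0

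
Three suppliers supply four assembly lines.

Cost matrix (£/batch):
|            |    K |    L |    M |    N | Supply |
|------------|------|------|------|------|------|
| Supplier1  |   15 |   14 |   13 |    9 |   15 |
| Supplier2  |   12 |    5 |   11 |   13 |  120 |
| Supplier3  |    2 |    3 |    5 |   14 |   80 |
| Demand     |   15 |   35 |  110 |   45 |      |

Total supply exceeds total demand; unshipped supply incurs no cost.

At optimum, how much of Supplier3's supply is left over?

Minimum-cost shipments:
  Supplier1->N: 15 × £9 = £135
  Supplier2->L: 35 × £5 = £175
  Supplier2->M: 45 × £11 = £495
  Supplier2->N: 30 × £13 = £390
  Supplier3->K: 15 × £2 = £30
  Supplier3->M: 65 × £5 = £325
Total cost = £1550.
Supplier3 ships 80 of its 80, leaving 0.

0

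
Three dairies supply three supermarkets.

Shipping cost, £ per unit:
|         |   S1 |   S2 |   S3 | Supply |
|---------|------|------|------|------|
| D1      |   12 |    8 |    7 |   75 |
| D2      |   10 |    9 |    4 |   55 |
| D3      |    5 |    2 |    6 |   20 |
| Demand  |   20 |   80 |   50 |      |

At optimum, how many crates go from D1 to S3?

0

Optimal shipments:
  D1 to S2: 75 × £8 = £600
  D2 to S1: 5 × £10 = £50
  D2 to S3: 50 × £4 = £200
  D3 to S1: 15 × £5 = £75
  D3 to S2: 5 × £2 = £10
Total cost = £935.
The route D1→S3 is not used.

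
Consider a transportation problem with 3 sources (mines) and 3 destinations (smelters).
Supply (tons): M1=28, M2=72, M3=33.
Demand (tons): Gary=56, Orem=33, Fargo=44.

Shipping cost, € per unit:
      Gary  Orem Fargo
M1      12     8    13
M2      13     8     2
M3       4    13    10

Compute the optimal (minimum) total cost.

An optimal shipping plan:
  M1 to Gary: 23 × €12 = €276
  M1 to Orem: 5 × €8 = €40
  M2 to Orem: 28 × €8 = €224
  M2 to Fargo: 44 × €2 = €88
  M3 to Gary: 33 × €4 = €132
Total = 276 + 40 + 224 + 88 + 132 = €760.
(Supply check: M1 ships 28; M2 ships 72; M3 ships 33.)

760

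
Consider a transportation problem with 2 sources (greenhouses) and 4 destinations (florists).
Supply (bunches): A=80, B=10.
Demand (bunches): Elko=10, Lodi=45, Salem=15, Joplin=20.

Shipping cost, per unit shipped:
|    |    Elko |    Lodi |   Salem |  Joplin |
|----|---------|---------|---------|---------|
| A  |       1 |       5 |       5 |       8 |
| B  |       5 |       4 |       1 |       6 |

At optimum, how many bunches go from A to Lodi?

45

Optimal shipments:
  A to Elko: 10 bunches
  A to Lodi: 45 bunches
  A to Salem: 5 bunches
  A to Joplin: 20 bunches
  B to Salem: 10 bunches
Total cost = 430.
So A→Lodi carries 45 bunches.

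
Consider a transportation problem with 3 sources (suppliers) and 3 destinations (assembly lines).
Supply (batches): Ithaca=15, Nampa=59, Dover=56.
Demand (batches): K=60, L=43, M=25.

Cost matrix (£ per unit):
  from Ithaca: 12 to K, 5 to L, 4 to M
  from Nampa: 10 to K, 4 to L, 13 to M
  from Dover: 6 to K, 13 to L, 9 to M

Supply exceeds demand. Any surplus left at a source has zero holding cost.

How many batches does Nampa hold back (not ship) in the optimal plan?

Minimum-cost shipments:
  Ithaca->M: 15 × £4 = £60
  Nampa->K: 14 × £10 = £140
  Nampa->L: 43 × £4 = £172
  Dover->K: 46 × £6 = £276
  Dover->M: 10 × £9 = £90
Total cost = £738.
Nampa ships 57 of its 59, leaving 2.

2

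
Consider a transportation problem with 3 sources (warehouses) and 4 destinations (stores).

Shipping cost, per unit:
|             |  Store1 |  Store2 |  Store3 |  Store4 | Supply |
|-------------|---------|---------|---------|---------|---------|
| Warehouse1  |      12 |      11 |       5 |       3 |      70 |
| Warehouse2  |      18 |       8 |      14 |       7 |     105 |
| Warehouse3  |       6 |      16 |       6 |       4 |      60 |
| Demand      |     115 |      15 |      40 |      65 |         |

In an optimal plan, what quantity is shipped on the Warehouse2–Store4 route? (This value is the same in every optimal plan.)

65

Optimal shipments:
  Warehouse1 to Store1: 30 × 12 = 360
  Warehouse1 to Store3: 40 × 5 = 200
  Warehouse2 to Store1: 25 × 18 = 450
  Warehouse2 to Store2: 15 × 8 = 120
  Warehouse2 to Store4: 65 × 7 = 455
  Warehouse3 to Store1: 60 × 6 = 360
Total cost = 1945.
So Warehouse2→Store4 carries 65 units.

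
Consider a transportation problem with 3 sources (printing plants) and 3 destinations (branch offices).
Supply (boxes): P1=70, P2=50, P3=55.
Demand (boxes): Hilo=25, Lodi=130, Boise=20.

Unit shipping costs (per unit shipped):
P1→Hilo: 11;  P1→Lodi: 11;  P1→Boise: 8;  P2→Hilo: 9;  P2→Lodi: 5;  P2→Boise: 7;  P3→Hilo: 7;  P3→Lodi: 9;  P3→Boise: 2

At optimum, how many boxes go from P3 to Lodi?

Optimal shipments:
  P1->Lodi: 70 × 11 = 770
  P2->Lodi: 50 × 5 = 250
  P3->Hilo: 25 × 7 = 175
  P3->Lodi: 10 × 9 = 90
  P3->Boise: 20 × 2 = 40
Total cost = 1325.
So P3→Lodi carries 10 boxes.

10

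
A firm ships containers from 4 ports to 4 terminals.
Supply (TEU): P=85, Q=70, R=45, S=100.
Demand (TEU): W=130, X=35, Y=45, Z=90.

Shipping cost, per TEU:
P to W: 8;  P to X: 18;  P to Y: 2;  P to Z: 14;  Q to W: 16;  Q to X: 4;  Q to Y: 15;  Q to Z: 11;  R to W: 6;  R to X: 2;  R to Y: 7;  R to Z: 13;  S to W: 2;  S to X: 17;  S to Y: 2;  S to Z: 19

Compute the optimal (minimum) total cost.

1630

A cheapest plan:
  P→W: 20 TEU
  P→Y: 45 TEU
  P→Z: 20 TEU
  Q→Z: 70 TEU
  R→W: 10 TEU
  R→X: 35 TEU
  S→W: 100 TEU
Total cost = 1630.
(Supply check: P ships 85; Q ships 70; R ships 45; S ships 100.)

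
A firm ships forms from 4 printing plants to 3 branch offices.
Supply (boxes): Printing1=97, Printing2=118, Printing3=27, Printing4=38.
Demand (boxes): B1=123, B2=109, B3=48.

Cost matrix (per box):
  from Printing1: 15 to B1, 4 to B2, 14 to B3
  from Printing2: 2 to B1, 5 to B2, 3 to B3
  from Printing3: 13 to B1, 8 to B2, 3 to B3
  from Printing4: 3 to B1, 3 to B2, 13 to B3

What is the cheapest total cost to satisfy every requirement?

840

Optimal allocation:
  Printing1→B2: 97 × 4 = 388
  Printing2→B1: 97 × 2 = 194
  Printing2→B3: 21 × 3 = 63
  Printing3→B3: 27 × 3 = 81
  Printing4→B1: 26 × 3 = 78
  Printing4→B2: 12 × 3 = 36
Total = 388 + 194 + 63 + 81 + 78 + 36 = 840.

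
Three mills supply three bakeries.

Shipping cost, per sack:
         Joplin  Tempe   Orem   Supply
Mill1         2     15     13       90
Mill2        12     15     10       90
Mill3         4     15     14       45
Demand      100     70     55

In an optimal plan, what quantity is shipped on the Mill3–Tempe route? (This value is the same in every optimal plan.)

The minimum-cost plan:
  Mill1–Joplin: 90 sacks
  Mill2–Tempe: 35 sacks
  Mill2–Orem: 55 sacks
  Mill3–Joplin: 10 sacks
  Mill3–Tempe: 35 sacks
Total cost = 1820.
So Mill3→Tempe carries 35 sacks.

35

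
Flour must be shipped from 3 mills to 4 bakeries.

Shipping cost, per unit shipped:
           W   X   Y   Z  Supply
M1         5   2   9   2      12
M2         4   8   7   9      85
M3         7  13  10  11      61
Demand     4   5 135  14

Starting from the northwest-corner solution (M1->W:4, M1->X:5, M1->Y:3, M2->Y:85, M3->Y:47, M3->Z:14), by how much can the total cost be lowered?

52

Current plan cost = 4·5 + 5·2 + 3·9 + 85·7 + 47·10 + 14·11 = 1276.
Optimal plan:
  M1→Z: 12 × 2 = 24
  M2→X: 5 × 8 = 40
  M2→Y: 80 × 7 = 560
  M3→W: 4 × 7 = 28
  M3→Y: 55 × 10 = 550
  M3→Z: 2 × 11 = 22
Optimal cost = 1224.
Saving = 1276 − 1224 = 52.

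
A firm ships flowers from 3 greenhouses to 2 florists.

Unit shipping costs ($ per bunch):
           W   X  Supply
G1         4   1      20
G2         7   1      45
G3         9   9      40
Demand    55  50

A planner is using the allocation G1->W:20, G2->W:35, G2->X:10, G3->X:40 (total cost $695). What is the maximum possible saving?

Current plan cost = 20·4 + 35·7 + 10·1 + 40·9 = $695.
Optimal plan:
  G1–W: 15 bunches
  G1–X: 5 bunches
  G2–X: 45 bunches
  G3–W: 40 bunches
Optimal cost = $470.
Saving = 695 − 470 = $225.

225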